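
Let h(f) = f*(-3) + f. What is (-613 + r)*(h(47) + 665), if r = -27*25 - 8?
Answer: -740016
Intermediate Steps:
h(f) = -2*f (h(f) = -3*f + f = -2*f)
r = -683 (r = -675 - 8 = -683)
(-613 + r)*(h(47) + 665) = (-613 - 683)*(-2*47 + 665) = -1296*(-94 + 665) = -1296*571 = -740016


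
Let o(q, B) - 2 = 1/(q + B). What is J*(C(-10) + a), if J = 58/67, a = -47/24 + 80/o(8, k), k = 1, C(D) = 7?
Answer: 567791/15276 ≈ 37.169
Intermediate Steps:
o(q, B) = 2 + 1/(B + q) (o(q, B) = 2 + 1/(q + B) = 2 + 1/(B + q))
a = 16387/456 (a = -47/24 + 80/(((1 + 2*1 + 2*8)/(1 + 8))) = -47*1/24 + 80/(((1 + 2 + 16)/9)) = -47/24 + 80/(((⅑)*19)) = -47/24 + 80/(19/9) = -47/24 + 80*(9/19) = -47/24 + 720/19 = 16387/456 ≈ 35.936)
J = 58/67 (J = 58*(1/67) = 58/67 ≈ 0.86567)
J*(C(-10) + a) = 58*(7 + 16387/456)/67 = (58/67)*(19579/456) = 567791/15276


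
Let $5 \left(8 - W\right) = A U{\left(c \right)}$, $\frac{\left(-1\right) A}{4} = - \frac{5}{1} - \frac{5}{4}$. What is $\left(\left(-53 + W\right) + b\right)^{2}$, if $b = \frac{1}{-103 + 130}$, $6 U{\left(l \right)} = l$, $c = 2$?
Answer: $\frac{1585081}{729} \approx 2174.3$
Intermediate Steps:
$U{\left(l \right)} = \frac{l}{6}$
$b = \frac{1}{27} \approx 0.037037$
$A = 25$ ($A = - 4 \left(- \frac{5}{1} - \frac{5}{4}\right) = - 4 \left(\left(-5\right) 1 - \frac{5}{4}\right) = - 4 \left(-5 - \frac{5}{4}\right) = \left(-4\right) \left(- \frac{25}{4}\right) = 25$)
$W = \frac{19}{3}$ ($W = 8 - \frac{25 \cdot \frac{1}{6} \cdot 2}{5} = 8 - \frac{25 \cdot \frac{1}{3}}{5} = 8 - \frac{5}{3} = \frac{19}{3} \approx 6.3333$)
$\left(\left(-53 + W\right) + b\right)^{2} = \left(\left(-53 + \frac{19}{3}\right) + \frac{1}{27}\right)^{2} = \left(- \frac{140}{3} + \frac{1}{27}\right)^{2} = \left(- \frac{1259}{27}\right)^{2} = \frac{1585081}{729}$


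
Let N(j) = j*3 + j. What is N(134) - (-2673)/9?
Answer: 833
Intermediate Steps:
N(j) = 4*j (N(j) = 3*j + j = 4*j)
N(134) - (-2673)/9 = 4*134 - (-2673)/9 = 536 - (-2673)/9 = 536 - 1*(-297) = 536 + 297 = 833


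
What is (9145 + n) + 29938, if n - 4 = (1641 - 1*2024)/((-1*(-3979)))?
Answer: 155526790/3979 ≈ 39087.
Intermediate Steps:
n = 15533/3979 (n = 4 + (1641 - 1*2024)/((-1*(-3979))) = 4 + (1641 - 2024)/3979 = 4 - 383*1/3979 = 4 - 383/3979 = 15533/3979 ≈ 3.9037)
(9145 + n) + 29938 = (9145 + 15533/3979) + 29938 = 36403488/3979 + 29938 = 155526790/3979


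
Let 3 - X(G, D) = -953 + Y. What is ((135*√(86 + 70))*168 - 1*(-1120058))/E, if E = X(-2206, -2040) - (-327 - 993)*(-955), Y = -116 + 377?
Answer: -1120058/1259905 - 9072*√39/251981 ≈ -1.1138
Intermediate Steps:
Y = 261
X(G, D) = 695 (X(G, D) = 3 - (-953 + 261) = 3 - 1*(-692) = 3 + 692 = 695)
E = -1259905 (E = 695 - (-327 - 993)*(-955) = 695 - (-1320)*(-955) = 695 - 1*1260600 = 695 - 1260600 = -1259905)
((135*√(86 + 70))*168 - 1*(-1120058))/E = ((135*√(86 + 70))*168 - 1*(-1120058))/(-1259905) = ((135*√156)*168 + 1120058)*(-1/1259905) = ((135*(2*√39))*168 + 1120058)*(-1/1259905) = ((270*√39)*168 + 1120058)*(-1/1259905) = (45360*√39 + 1120058)*(-1/1259905) = (1120058 + 45360*√39)*(-1/1259905) = -1120058/1259905 - 9072*√39/251981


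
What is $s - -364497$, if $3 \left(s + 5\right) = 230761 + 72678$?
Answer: $\frac{1396915}{3} \approx 4.6564 \cdot 10^{5}$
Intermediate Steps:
$s = \frac{303424}{3}$ ($s = -5 + \frac{230761 + 72678}{3} = -5 + \frac{1}{3} \cdot 303439 = -5 + \frac{303439}{3} = \frac{303424}{3} \approx 1.0114 \cdot 10^{5}$)
$s - -364497 = \frac{303424}{3} - -364497 = \frac{303424}{3} + 364497 = \frac{1396915}{3}$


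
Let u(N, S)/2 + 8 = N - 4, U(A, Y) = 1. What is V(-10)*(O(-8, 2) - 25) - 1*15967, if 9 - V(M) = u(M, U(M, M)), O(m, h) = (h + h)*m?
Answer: -18988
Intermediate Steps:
O(m, h) = 2*h*m (O(m, h) = (2*h)*m = 2*h*m)
u(N, S) = -24 + 2*N (u(N, S) = -16 + 2*(N - 4) = -16 + 2*(-4 + N) = -16 + (-8 + 2*N) = -24 + 2*N)
V(M) = 33 - 2*M (V(M) = 9 - (-24 + 2*M) = 9 + (24 - 2*M) = 33 - 2*M)
V(-10)*(O(-8, 2) - 25) - 1*15967 = (33 - 2*(-10))*(2*2*(-8) - 25) - 1*15967 = (33 + 20)*(-32 - 25) - 15967 = 53*(-57) - 15967 = -3021 - 15967 = -18988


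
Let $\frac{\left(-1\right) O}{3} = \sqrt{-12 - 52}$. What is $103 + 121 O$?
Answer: $103 - 2904 i \approx 103.0 - 2904.0 i$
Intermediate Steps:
$O = - 24 i$ ($O = - 3 \sqrt{-12 - 52} = - 3 \sqrt{-64} = - 3 \cdot 8 i = - 24 i \approx - 24.0 i$)
$103 + 121 O = 103 + 121 \left(- 24 i\right) = 103 - 2904 i$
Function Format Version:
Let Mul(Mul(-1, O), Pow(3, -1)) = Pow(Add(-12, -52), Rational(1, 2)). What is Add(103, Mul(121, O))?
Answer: Add(103, Mul(-2904, I)) ≈ Add(103.00, Mul(-2904.0, I))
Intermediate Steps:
O = Mul(-24, I) (O = Mul(-3, Pow(Add(-12, -52), Rational(1, 2))) = Mul(-3, Pow(-64, Rational(1, 2))) = Mul(-3, Mul(8, I)) = Mul(-24, I) ≈ Mul(-24.000, I))
Add(103, Mul(121, O)) = Add(103, Mul(121, Mul(-24, I))) = Add(103, Mul(-2904, I))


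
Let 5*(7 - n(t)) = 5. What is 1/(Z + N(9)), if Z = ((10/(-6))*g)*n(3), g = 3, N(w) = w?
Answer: -1/21 ≈ -0.047619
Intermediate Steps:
n(t) = 6 (n(t) = 7 - 1/5*5 = 7 - 1 = 6)
Z = -30 (Z = ((10/(-6))*3)*6 = ((10*(-1/6))*3)*6 = -5/3*3*6 = -5*6 = -30)
1/(Z + N(9)) = 1/(-30 + 9) = 1/(-21) = -1/21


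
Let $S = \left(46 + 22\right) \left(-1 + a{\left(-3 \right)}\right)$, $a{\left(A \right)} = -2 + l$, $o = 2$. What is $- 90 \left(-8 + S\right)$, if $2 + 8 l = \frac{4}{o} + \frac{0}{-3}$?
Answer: $19080$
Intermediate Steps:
$l = 0$ ($l = - \frac{1}{4} + \frac{\frac{4}{2} + \frac{0}{-3}}{8} = - \frac{1}{4} + \frac{4 \cdot \frac{1}{2} + 0 \left(- \frac{1}{3}\right)}{8} = - \frac{1}{4} + \frac{2 + 0}{8} = - \frac{1}{4} + \frac{1}{8} \cdot 2 = - \frac{1}{4} + \frac{1}{4} = 0$)
$a{\left(A \right)} = -2$ ($a{\left(A \right)} = -2 + 0 = -2$)
$S = -204$ ($S = \left(46 + 22\right) \left(-1 - 2\right) = 68 \left(-3\right) = -204$)
$- 90 \left(-8 + S\right) = - 90 \left(-8 - 204\right) = \left(-90\right) \left(-212\right) = 19080$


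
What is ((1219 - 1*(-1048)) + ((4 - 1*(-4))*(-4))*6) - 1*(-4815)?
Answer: 6890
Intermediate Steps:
((1219 - 1*(-1048)) + ((4 - 1*(-4))*(-4))*6) - 1*(-4815) = ((1219 + 1048) + ((4 + 4)*(-4))*6) + 4815 = (2267 + (8*(-4))*6) + 4815 = (2267 - 32*6) + 4815 = (2267 - 192) + 4815 = 2075 + 4815 = 6890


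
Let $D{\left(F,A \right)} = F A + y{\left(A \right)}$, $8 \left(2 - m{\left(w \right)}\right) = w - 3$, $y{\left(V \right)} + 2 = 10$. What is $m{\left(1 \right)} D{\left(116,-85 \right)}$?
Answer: $-22167$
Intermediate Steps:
$y{\left(V \right)} = 8$ ($y{\left(V \right)} = -2 + 10 = 8$)
$m{\left(w \right)} = \frac{19}{8} - \frac{w}{8}$ ($m{\left(w \right)} = 2 - \frac{w - 3}{8} = 2 - \frac{-3 + w}{8} = 2 - \left(- \frac{3}{8} + \frac{w}{8}\right) = \frac{19}{8} - \frac{w}{8}$)
$D{\left(F,A \right)} = 8 + A F$ ($D{\left(F,A \right)} = F A + 8 = A F + 8 = 8 + A F$)
$m{\left(1 \right)} D{\left(116,-85 \right)} = \left(\frac{19}{8} - \frac{1}{8}\right) \left(8 - 9860\right) = \frac{9}{4} \left(-9852\right) = -22167$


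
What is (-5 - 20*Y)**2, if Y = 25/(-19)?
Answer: 164025/361 ≈ 454.36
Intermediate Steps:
Y = -25/19 (Y = 25*(-1/19) = -25/19 ≈ -1.3158)
(-5 - 20*Y)**2 = (-5 - 20*(-25/19))**2 = (-5 + 500/19)**2 = (405/19)**2 = 164025/361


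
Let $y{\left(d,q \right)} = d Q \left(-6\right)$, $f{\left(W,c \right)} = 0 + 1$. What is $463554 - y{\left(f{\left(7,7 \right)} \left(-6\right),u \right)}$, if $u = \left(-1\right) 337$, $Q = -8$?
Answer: $463842$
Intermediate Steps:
$f{\left(W,c \right)} = 1$
$u = -337$
$y{\left(d,q \right)} = 48 d$ ($y{\left(d,q \right)} = d \left(-8\right) \left(-6\right) = - 8 d \left(-6\right) = 48 d$)
$463554 - y{\left(f{\left(7,7 \right)} \left(-6\right),u \right)} = 463554 - 48 \cdot 1 \left(-6\right) = 463554 - 48 \left(-6\right) = 463554 - -288 = 463554 + 288 = 463842$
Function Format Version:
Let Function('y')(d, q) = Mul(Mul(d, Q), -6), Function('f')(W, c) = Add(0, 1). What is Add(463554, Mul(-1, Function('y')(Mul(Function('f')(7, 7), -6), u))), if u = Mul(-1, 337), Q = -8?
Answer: 463842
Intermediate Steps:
Function('f')(W, c) = 1
u = -337
Function('y')(d, q) = Mul(48, d) (Function('y')(d, q) = Mul(Mul(d, -8), -6) = Mul(Mul(-8, d), -6) = Mul(48, d))
Add(463554, Mul(-1, Function('y')(Mul(Function('f')(7, 7), -6), u))) = Add(463554, Mul(-1, Mul(48, Mul(1, -6)))) = Add(463554, Mul(-1, Mul(48, -6))) = Add(463554, Mul(-1, -288)) = Add(463554, 288) = 463842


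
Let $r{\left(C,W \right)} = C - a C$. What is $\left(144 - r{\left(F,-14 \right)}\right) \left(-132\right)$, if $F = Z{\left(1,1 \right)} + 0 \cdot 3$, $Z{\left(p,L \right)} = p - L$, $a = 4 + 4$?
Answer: $-19008$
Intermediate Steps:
$a = 8$
$F = 0$ ($F = \left(1 - 1\right) + 0 \cdot 3 = \left(1 - 1\right) + 0 = 0 + 0 = 0$)
$r{\left(C,W \right)} = - 7 C$ ($r{\left(C,W \right)} = C - 8 C = - 7 C$)
$\left(144 - r{\left(F,-14 \right)}\right) \left(-132\right) = \left(144 - \left(-7\right) 0\right) \left(-132\right) = \left(144 - 0\right) \left(-132\right) = \left(144 + 0\right) \left(-132\right) = 144 \left(-132\right) = -19008$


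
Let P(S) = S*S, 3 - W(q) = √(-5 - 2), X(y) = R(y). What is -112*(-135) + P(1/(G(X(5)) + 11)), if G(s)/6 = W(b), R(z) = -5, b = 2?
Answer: (5261760*√7 + 8905681*I)/(348*√7 + 589*I) ≈ 15120.0 + 0.00077438*I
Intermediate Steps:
X(y) = -5
W(q) = 3 - I*√7 (W(q) = 3 - √(-5 - 2) = 3 - √(-7) = 3 - I*√7)
G(s) = 18 - 6*I*√7 (G(s) = 6*(3 - I*√7) = 18 - 6*I*√7)
P(S) = S²
-112*(-135) + P(1/(G(X(5)) + 11)) = -112*(-135) + (1/((18 - 6*I*√7) + 11))² = 15120 + (1/(29 - 6*I*√7))² = 15120 + (29 - 6*I*√7)⁻²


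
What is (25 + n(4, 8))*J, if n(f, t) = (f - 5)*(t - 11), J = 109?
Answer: 3052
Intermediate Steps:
n(f, t) = (-11 + t)*(-5 + f) (n(f, t) = (-5 + f)*(-11 + t) = (-11 + t)*(-5 + f))
(25 + n(4, 8))*J = (25 + (55 - 11*4 - 5*8 + 4*8))*109 = (25 + (55 - 44 - 40 + 32))*109 = (25 + 3)*109 = 28*109 = 3052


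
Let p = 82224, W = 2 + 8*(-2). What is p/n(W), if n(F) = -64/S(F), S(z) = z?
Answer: 35973/2 ≈ 17987.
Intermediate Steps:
W = -14 (W = 2 - 16 = -14)
n(F) = -64/F
p/n(W) = 82224/((-64/(-14))) = 82224/((-64*(-1/14))) = 82224/(32/7) = 82224*(7/32) = 35973/2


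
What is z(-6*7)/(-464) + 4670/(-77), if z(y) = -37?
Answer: -2164031/35728 ≈ -60.570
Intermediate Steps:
z(-6*7)/(-464) + 4670/(-77) = -37/(-464) + 4670/(-77) = -37*(-1/464) + 4670*(-1/77) = 37/464 - 4670/77 = -2164031/35728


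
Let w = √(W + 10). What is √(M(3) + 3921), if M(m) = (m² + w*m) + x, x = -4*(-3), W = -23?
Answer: √(3942 + 3*I*√13) ≈ 62.785 + 0.08614*I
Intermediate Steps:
x = 12
w = I*√13 (w = √(-23 + 10) = √(-13) = I*√13 ≈ 3.6056*I)
M(m) = 12 + m² + I*m*√13 (M(m) = (m² + (I*√13)*m) + 12 = (m² + I*m*√13) + 12 = 12 + m² + I*m*√13)
√(M(3) + 3921) = √((12 + 3² + I*3*√13) + 3921) = √((12 + 9 + 3*I*√13) + 3921) = √((21 + 3*I*√13) + 3921) = √(3942 + 3*I*√13)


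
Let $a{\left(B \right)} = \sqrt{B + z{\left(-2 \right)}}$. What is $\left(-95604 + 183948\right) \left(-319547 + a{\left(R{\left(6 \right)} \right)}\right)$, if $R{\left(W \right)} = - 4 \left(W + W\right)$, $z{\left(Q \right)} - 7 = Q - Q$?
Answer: $-28230060168 + 88344 i \sqrt{41} \approx -2.823 \cdot 10^{10} + 5.6568 \cdot 10^{5} i$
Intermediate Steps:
$z{\left(Q \right)} = 7$ ($z{\left(Q \right)} = 7 + \left(Q - Q\right) = 7 + 0 = 7$)
$R{\left(W \right)} = - 8 W$ ($R{\left(W \right)} = - 4 \cdot 2 W = - 8 W$)
$a{\left(B \right)} = \sqrt{7 + B}$ ($a{\left(B \right)} = \sqrt{B + 7} = \sqrt{7 + B}$)
$\left(-95604 + 183948\right) \left(-319547 + a{\left(R{\left(6 \right)} \right)}\right) = \left(-95604 + 183948\right) \left(-319547 + \sqrt{7 - 48}\right) = 88344 \left(-319547 + \sqrt{7 - 48}\right) = 88344 \left(-319547 + \sqrt{-41}\right) = 88344 \left(-319547 + i \sqrt{41}\right) = -28230060168 + 88344 i \sqrt{41}$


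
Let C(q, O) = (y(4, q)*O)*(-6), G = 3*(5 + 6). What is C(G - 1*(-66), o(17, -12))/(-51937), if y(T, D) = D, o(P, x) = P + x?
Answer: 2970/51937 ≈ 0.057185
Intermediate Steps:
G = 33 (G = 3*11 = 33)
C(q, O) = -6*O*q (C(q, O) = (q*O)*(-6) = (O*q)*(-6) = -6*O*q)
C(G - 1*(-66), o(17, -12))/(-51937) = -6*(17 - 12)*(33 - 1*(-66))/(-51937) = -6*5*(33 + 66)*(-1/51937) = -6*5*99*(-1/51937) = -2970*(-1/51937) = 2970/51937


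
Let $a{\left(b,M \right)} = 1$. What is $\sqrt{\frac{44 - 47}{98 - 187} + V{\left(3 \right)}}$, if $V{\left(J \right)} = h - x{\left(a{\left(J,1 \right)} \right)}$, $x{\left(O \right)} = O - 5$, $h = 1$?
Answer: $\frac{8 \sqrt{623}}{89} \approx 2.2436$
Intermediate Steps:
$x{\left(O \right)} = -5 + O$ ($x{\left(O \right)} = O - 5 = -5 + O$)
$V{\left(J \right)} = 5$ ($V{\left(J \right)} = 1 - \left(-5 + 1\right) = 1 - -4 = 1 + 4 = 5$)
$\sqrt{\frac{44 - 47}{98 - 187} + V{\left(3 \right)}} = \sqrt{\frac{44 - 47}{98 - 187} + 5} = \sqrt{- \frac{3}{-89} + 5} = \sqrt{\left(-3\right) \left(- \frac{1}{89}\right) + 5} = \sqrt{\frac{3}{89} + 5} = \sqrt{\frac{448}{89}} = \frac{8 \sqrt{623}}{89}$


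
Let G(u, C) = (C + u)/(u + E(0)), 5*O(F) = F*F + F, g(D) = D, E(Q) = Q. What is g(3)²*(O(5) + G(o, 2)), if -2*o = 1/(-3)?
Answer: 171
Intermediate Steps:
o = ⅙ (o = -1/(2*(-3)) = -(-1)/(2*3) = -½*(-⅓) = ⅙ ≈ 0.16667)
O(F) = F/5 + F²/5 (O(F) = (F*F + F)/5 = (F² + F)/5 = (F + F²)/5 = F/5 + F²/5)
G(u, C) = (C + u)/u (G(u, C) = (C + u)/(u + 0) = (C + u)/u)
g(3)²*(O(5) + G(o, 2)) = 3²*((⅕)*5*(1 + 5) + (2 + ⅙)/(⅙)) = 9*((⅕)*5*6 + 6*(13/6)) = 9*(6 + 13) = 9*19 = 171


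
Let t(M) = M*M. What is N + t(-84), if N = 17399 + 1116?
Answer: 25571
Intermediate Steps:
t(M) = M²
N = 18515
N + t(-84) = 18515 + (-84)² = 18515 + 7056 = 25571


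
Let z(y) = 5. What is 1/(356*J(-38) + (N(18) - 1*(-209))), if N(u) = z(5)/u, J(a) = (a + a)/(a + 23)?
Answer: 90/181171 ≈ 0.00049677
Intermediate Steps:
J(a) = 2*a/(23 + a) (J(a) = (2*a)/(23 + a) = 2*a/(23 + a))
N(u) = 5/u
1/(356*J(-38) + (N(18) - 1*(-209))) = 1/(356*(2*(-38)/(23 - 38)) + (5/18 - 1*(-209))) = 1/(356*(2*(-38)/(-15)) + (5*(1/18) + 209)) = 1/(356*(2*(-38)*(-1/15)) + (5/18 + 209)) = 1/(356*(76/15) + 3767/18) = 1/(27056/15 + 3767/18) = 1/(181171/90) = 90/181171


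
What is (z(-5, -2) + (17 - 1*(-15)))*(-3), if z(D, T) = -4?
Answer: -84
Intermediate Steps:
(z(-5, -2) + (17 - 1*(-15)))*(-3) = (-4 + (17 - 1*(-15)))*(-3) = (-4 + (17 + 15))*(-3) = (-4 + 32)*(-3) = 28*(-3) = -84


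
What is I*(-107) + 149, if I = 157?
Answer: -16650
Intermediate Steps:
I*(-107) + 149 = 157*(-107) + 149 = -16799 + 149 = -16650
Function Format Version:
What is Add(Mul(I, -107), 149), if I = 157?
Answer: -16650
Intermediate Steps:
Add(Mul(I, -107), 149) = Add(Mul(157, -107), 149) = Add(-16799, 149) = -16650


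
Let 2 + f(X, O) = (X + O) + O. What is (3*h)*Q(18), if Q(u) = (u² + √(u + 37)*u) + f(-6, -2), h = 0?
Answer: 0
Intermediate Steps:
f(X, O) = -2 + X + 2*O (f(X, O) = -2 + ((X + O) + O) = -2 + ((O + X) + O) = -2 + (X + 2*O) = -2 + X + 2*O)
Q(u) = -12 + u² + u*√(37 + u) (Q(u) = (u² + √(u + 37)*u) + (-2 - 6 + 2*(-2)) = (u² + √(37 + u)*u) + (-2 - 6 - 4) = (u² + u*√(37 + u)) - 12 = -12 + u² + u*√(37 + u))
(3*h)*Q(18) = (3*0)*(-12 + 18² + 18*√(37 + 18)) = 0*(-12 + 324 + 18*√55) = 0*(312 + 18*√55) = 0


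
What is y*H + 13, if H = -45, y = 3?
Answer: -122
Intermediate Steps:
y*H + 13 = 3*(-45) + 13 = -135 + 13 = -122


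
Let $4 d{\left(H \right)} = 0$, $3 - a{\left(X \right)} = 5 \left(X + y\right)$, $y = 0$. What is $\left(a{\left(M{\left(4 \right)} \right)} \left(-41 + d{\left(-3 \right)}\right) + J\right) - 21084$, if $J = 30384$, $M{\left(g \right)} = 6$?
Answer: $10407$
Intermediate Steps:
$a{\left(X \right)} = 3 - 5 X$ ($a{\left(X \right)} = 3 - 5 \left(X + 0\right) = 3 - 5 X$)
$d{\left(H \right)} = 0$ ($d{\left(H \right)} = \frac{1}{4} \cdot 0 = 0$)
$\left(a{\left(M{\left(4 \right)} \right)} \left(-41 + d{\left(-3 \right)}\right) + J\right) - 21084 = \left(\left(3 - 30\right) \left(-41 + 0\right) + 30384\right) - 21084 = \left(\left(3 - 30\right) \left(-41\right) + 30384\right) - 21084 = \left(\left(-27\right) \left(-41\right) + 30384\right) - 21084 = \left(1107 + 30384\right) - 21084 = 31491 - 21084 = 10407$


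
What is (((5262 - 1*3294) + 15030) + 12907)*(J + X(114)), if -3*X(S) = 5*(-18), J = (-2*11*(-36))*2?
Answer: 48266670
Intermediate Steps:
J = 1584 (J = -22*(-36)*2 = 792*2 = 1584)
X(S) = 30 (X(S) = -5*(-18)/3 = -⅓*(-90) = 30)
(((5262 - 1*3294) + 15030) + 12907)*(J + X(114)) = (((5262 - 1*3294) + 15030) + 12907)*(1584 + 30) = (((5262 - 3294) + 15030) + 12907)*1614 = ((1968 + 15030) + 12907)*1614 = (16998 + 12907)*1614 = 29905*1614 = 48266670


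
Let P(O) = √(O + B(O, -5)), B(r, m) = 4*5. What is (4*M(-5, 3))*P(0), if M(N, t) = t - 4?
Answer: -8*√5 ≈ -17.889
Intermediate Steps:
B(r, m) = 20
M(N, t) = -4 + t
P(O) = √(20 + O) (P(O) = √(O + 20) = √(20 + O))
(4*M(-5, 3))*P(0) = (4*(-4 + 3))*√(20 + 0) = (4*(-1))*√20 = -8*√5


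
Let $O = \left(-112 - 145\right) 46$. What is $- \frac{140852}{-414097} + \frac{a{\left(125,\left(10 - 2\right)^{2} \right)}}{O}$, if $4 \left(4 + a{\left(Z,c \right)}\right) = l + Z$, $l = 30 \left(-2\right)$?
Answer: $\frac{6640318623}{19581818936} \approx 0.33911$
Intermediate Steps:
$O = -11822$ ($O = \left(-257\right) 46 = -11822$)
$l = -60$
$a{\left(Z,c \right)} = -19 + \frac{Z}{4}$ ($a{\left(Z,c \right)} = -4 + \frac{-60 + Z}{4} = -4 + \left(-15 + \frac{Z}{4}\right) = -19 + \frac{Z}{4}$)
$- \frac{140852}{-414097} + \frac{a{\left(125,\left(10 - 2\right)^{2} \right)}}{O} = - \frac{140852}{-414097} + \frac{-19 + \frac{1}{4} \cdot 125}{-11822} = \left(-140852\right) \left(- \frac{1}{414097}\right) + \left(-19 + \frac{125}{4}\right) \left(- \frac{1}{11822}\right) = \frac{140852}{414097} + \frac{49}{4} \left(- \frac{1}{11822}\right) = \frac{140852}{414097} - \frac{49}{47288} = \frac{6640318623}{19581818936}$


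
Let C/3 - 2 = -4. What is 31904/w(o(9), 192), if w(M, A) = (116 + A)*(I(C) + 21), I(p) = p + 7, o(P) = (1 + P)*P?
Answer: 3988/847 ≈ 4.7084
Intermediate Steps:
C = -6 (C = 6 + 3*(-4) = 6 - 12 = -6)
o(P) = P*(1 + P)
I(p) = 7 + p
w(M, A) = 2552 + 22*A (w(M, A) = (116 + A)*((7 - 6) + 21) = (116 + A)*(1 + 21) = (116 + A)*22 = 2552 + 22*A)
31904/w(o(9), 192) = 31904/(2552 + 22*192) = 31904/(2552 + 4224) = 31904/6776 = 31904*(1/6776) = 3988/847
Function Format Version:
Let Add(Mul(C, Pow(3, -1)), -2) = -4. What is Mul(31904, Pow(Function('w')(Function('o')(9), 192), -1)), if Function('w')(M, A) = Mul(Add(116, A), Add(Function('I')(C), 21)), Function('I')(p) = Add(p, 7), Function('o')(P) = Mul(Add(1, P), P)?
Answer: Rational(3988, 847) ≈ 4.7084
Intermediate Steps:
C = -6 (C = Add(6, Mul(3, -4)) = Add(6, -12) = -6)
Function('o')(P) = Mul(P, Add(1, P))
Function('I')(p) = Add(7, p)
Function('w')(M, A) = Add(2552, Mul(22, A)) (Function('w')(M, A) = Mul(Add(116, A), Add(Add(7, -6), 21)) = Mul(Add(116, A), Add(1, 21)) = Mul(Add(116, A), 22) = Add(2552, Mul(22, A)))
Mul(31904, Pow(Function('w')(Function('o')(9), 192), -1)) = Mul(31904, Pow(Add(2552, Mul(22, 192)), -1)) = Mul(31904, Pow(Add(2552, 4224), -1)) = Mul(31904, Pow(6776, -1)) = Mul(31904, Rational(1, 6776)) = Rational(3988, 847)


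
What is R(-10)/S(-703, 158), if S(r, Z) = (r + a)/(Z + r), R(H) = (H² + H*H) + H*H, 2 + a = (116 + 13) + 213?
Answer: 54500/121 ≈ 450.41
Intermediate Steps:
a = 340 (a = -2 + ((116 + 13) + 213) = -2 + (129 + 213) = -2 + 342 = 340)
R(H) = 3*H² (R(H) = (H² + H²) + H² = 2*H² + H² = 3*H²)
S(r, Z) = (340 + r)/(Z + r) (S(r, Z) = (r + 340)/(Z + r) = (340 + r)/(Z + r))
R(-10)/S(-703, 158) = (3*(-10)²)/(((340 - 703)/(158 - 703))) = (3*100)/((-363/(-545))) = 300/((-1/545*(-363))) = 300/(363/545) = 300*(545/363) = 54500/121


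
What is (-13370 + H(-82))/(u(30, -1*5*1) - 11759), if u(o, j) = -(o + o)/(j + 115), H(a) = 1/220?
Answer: 2941399/2587100 ≈ 1.1369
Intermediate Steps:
H(a) = 1/220
u(o, j) = -2*o/(115 + j)
(-13370 + H(-82))/(u(30, -1*5*1) - 11759) = (-13370 + 1/220)/(-2*30/(115 - 1*5*1) - 11759) = -2941399/(220*(-2*30/(115 - 5*1) - 11759)) = -2941399/(220*(-2*30/(115 - 5) - 11759)) = -2941399/(220*(-2*30/110 - 11759)) = -2941399/(220*(-2*30*1/110 - 11759)) = -2941399/(220*(-6/11 - 11759)) = -2941399/(220*(-129355/11)) = -2941399/220*(-11/129355) = 2941399/2587100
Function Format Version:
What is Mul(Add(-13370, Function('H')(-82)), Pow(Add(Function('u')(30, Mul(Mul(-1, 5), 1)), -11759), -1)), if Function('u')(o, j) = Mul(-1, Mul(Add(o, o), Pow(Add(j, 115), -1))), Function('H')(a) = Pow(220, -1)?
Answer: Rational(2941399, 2587100) ≈ 1.1369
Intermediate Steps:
Function('H')(a) = Rational(1, 220)
Function('u')(o, j) = Mul(-2, o, Pow(Add(115, j), -1)) (Function('u')(o, j) = Mul(-1, Mul(Mul(2, o), Pow(Add(115, j), -1))) = Mul(-1, Mul(2, o, Pow(Add(115, j), -1))) = Mul(-2, o, Pow(Add(115, j), -1)))
Mul(Add(-13370, Function('H')(-82)), Pow(Add(Function('u')(30, Mul(Mul(-1, 5), 1)), -11759), -1)) = Mul(Add(-13370, Rational(1, 220)), Pow(Add(Mul(-2, 30, Pow(Add(115, Mul(Mul(-1, 5), 1)), -1)), -11759), -1)) = Mul(Rational(-2941399, 220), Pow(Add(Mul(-2, 30, Pow(Add(115, Mul(-5, 1)), -1)), -11759), -1)) = Mul(Rational(-2941399, 220), Pow(Add(Mul(-2, 30, Pow(Add(115, -5), -1)), -11759), -1)) = Mul(Rational(-2941399, 220), Pow(Add(Mul(-2, 30, Pow(110, -1)), -11759), -1)) = Mul(Rational(-2941399, 220), Pow(Add(Mul(-2, 30, Rational(1, 110)), -11759), -1)) = Mul(Rational(-2941399, 220), Pow(Add(Rational(-6, 11), -11759), -1)) = Mul(Rational(-2941399, 220), Pow(Rational(-129355, 11), -1)) = Mul(Rational(-2941399, 220), Rational(-11, 129355)) = Rational(2941399, 2587100)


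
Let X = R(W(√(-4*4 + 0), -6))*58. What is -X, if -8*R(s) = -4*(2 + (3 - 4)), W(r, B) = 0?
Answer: -29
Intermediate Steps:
R(s) = ½ (R(s) = -(-1)*(2 + (3 - 4))/2 = -(-1)*(2 - 1)/2 = -(-1)/2 = -⅛*(-4) = ½)
X = 29 (X = (½)*58 = 29)
-X = -1*29 = -29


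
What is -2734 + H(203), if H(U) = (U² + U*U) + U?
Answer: 79887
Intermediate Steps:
H(U) = U + 2*U² (H(U) = (U² + U²) + U = 2*U² + U = U + 2*U²)
-2734 + H(203) = -2734 + 203*(1 + 2*203) = -2734 + 203*(1 + 406) = -2734 + 203*407 = -2734 + 82621 = 79887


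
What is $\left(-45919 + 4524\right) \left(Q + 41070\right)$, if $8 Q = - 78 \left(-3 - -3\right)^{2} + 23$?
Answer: $- \frac{13601693285}{8} \approx -1.7002 \cdot 10^{9}$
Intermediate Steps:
$Q = \frac{23}{8}$ ($Q = \frac{- 78 \left(-3 - -3\right)^{2} + 23}{8} = \frac{- 78 \left(-3 + 3\right)^{2} + 23}{8} = \frac{- 78 \cdot 0^{2} + 23}{8} = \frac{\left(-78\right) 0 + 23}{8} = \frac{0 + 23}{8} = \frac{1}{8} \cdot 23 = \frac{23}{8} \approx 2.875$)
$\left(-45919 + 4524\right) \left(Q + 41070\right) = \left(-45919 + 4524\right) \left(\frac{23}{8} + 41070\right) = \left(-41395\right) \frac{328583}{8} = - \frac{13601693285}{8}$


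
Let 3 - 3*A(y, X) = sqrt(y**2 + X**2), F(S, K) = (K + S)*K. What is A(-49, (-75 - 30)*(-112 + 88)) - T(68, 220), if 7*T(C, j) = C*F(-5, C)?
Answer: -41615 - 7*sqrt(129649)/3 ≈ -42455.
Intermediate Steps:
F(S, K) = K*(K + S)
T(C, j) = C**2*(-5 + C)/7 (T(C, j) = (C*(C*(C - 5)))/7 = (C*(C*(-5 + C)))/7 = (C**2*(-5 + C))/7 = C**2*(-5 + C)/7)
A(y, X) = 1 - sqrt(X**2 + y**2)/3 (A(y, X) = 1 - sqrt(y**2 + X**2)/3 = 1 - sqrt(X**2 + y**2)/3)
A(-49, (-75 - 30)*(-112 + 88)) - T(68, 220) = (1 - sqrt(((-75 - 30)*(-112 + 88))**2 + (-49)**2)/3) - 68**2*(-5 + 68)/7 = (1 - sqrt((-105*(-24))**2 + 2401)/3) - 4624*63/7 = (1 - sqrt(2520**2 + 2401)/3) - 1*41616 = (1 - sqrt(6350400 + 2401)/3) - 41616 = (1 - 7*sqrt(129649)/3) - 41616 = -41615 - 7*sqrt(129649)/3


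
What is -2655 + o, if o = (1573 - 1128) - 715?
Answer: -2925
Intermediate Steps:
o = -270 (o = 445 - 715 = -270)
-2655 + o = -2655 - 270 = -2925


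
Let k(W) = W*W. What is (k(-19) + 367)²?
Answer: 529984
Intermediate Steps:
k(W) = W²
(k(-19) + 367)² = ((-19)² + 367)² = (361 + 367)² = 728² = 529984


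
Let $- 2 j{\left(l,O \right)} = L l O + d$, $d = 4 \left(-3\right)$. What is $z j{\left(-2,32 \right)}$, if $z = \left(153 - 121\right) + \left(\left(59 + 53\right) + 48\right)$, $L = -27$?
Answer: $-164736$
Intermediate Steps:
$d = -12$
$z = 192$ ($z = 32 + \left(112 + 48\right) = 32 + 160 = 192$)
$j{\left(l,O \right)} = 6 + \frac{27 O l}{2}$ ($j{\left(l,O \right)} = - \frac{- 27 l O - 12}{2} = - \frac{- 27 O l - 12}{2} = - \frac{-12 - 27 O l}{2} = 6 + \frac{27 O l}{2}$)
$z j{\left(-2,32 \right)} = 192 \left(6 + \frac{27}{2} \cdot 32 \left(-2\right)\right) = 192 \left(6 - 864\right) = 192 \left(-858\right) = -164736$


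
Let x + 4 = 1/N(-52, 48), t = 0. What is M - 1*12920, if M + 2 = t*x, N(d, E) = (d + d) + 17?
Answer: -12922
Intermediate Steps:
N(d, E) = 17 + 2*d (N(d, E) = 2*d + 17 = 17 + 2*d)
x = -349/87 (x = -4 + 1/(17 + 2*(-52)) = -4 + 1/(17 - 104) = -4 + 1/(-87) = -4 - 1/87 = -349/87 ≈ -4.0115)
M = -2 (M = -2 + 0*(-349/87) = -2 + 0 = -2)
M - 1*12920 = -2 - 1*12920 = -2 - 12920 = -12922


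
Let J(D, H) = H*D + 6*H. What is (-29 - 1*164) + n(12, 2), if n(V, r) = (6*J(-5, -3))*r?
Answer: -229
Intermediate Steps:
J(D, H) = 6*H + D*H (J(D, H) = D*H + 6*H = 6*H + D*H)
n(V, r) = -18*r (n(V, r) = (6*(-3*(6 - 5)))*r = (6*(-3*1))*r = (6*(-3))*r = -18*r)
(-29 - 1*164) + n(12, 2) = (-29 - 1*164) - 18*2 = (-29 - 164) - 36 = -193 - 36 = -229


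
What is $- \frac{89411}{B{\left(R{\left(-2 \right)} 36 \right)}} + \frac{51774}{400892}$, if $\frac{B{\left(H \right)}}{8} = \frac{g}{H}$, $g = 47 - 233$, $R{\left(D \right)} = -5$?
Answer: $- \frac{4335934671}{400892} \approx -10816.0$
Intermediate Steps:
$g = -186$
$B{\left(H \right)} = - \frac{1488}{H}$ ($B{\left(H \right)} = 8 \left(- \frac{186}{H}\right) = - \frac{1488}{H}$)
$- \frac{89411}{B{\left(R{\left(-2 \right)} 36 \right)}} + \frac{51774}{400892} = - \frac{89411}{\left(-1488\right) \frac{1}{\left(-5\right) 36}} + \frac{51774}{400892} = - \frac{89411}{\left(-1488\right) \frac{1}{-180}} + 51774 \cdot \frac{1}{400892} = - \frac{89411}{\left(-1488\right) \left(- \frac{1}{180}\right)} + \frac{25887}{200446} = - \frac{89411}{\frac{124}{15}} + \frac{25887}{200446} = \left(-89411\right) \frac{15}{124} + \frac{25887}{200446} = - \frac{1341165}{124} + \frac{25887}{200446} = - \frac{4335934671}{400892}$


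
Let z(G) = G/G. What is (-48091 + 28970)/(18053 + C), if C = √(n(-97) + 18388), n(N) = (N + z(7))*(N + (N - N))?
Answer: -345191413/325883109 + 191210*√277/325883109 ≈ -1.0495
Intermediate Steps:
z(G) = 1
n(N) = N*(1 + N) (n(N) = (N + 1)*(N + (N - N)) = (1 + N)*(N + 0) = (1 + N)*N = N*(1 + N))
C = 10*√277 (C = √(-97*(1 - 97) + 18388) = √(-97*(-96) + 18388) = √(9312 + 18388) = √27700 = 10*√277 ≈ 166.43)
(-48091 + 28970)/(18053 + C) = (-48091 + 28970)/(18053 + 10*√277) = -19121/(18053 + 10*√277)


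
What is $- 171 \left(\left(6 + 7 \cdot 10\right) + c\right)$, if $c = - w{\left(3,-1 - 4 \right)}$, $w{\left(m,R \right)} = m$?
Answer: $-12483$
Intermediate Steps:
$c = -3$ ($c = \left(-1\right) 3 = -3$)
$- 171 \left(\left(6 + 7 \cdot 10\right) + c\right) = - 171 \left(\left(6 + 7 \cdot 10\right) - 3\right) = - 171 \left(\left(6 + 70\right) - 3\right) = - 171 \left(76 - 3\right) = \left(-171\right) 73 = -12483$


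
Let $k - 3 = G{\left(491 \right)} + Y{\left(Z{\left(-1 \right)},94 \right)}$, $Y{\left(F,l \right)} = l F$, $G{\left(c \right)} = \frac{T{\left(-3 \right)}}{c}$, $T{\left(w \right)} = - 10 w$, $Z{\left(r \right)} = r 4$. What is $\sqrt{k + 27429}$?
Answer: $\frac{\sqrt{6522702266}}{491} \approx 164.49$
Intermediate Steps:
$Z{\left(r \right)} = 4 r$
$G{\left(c \right)} = \frac{30}{c}$ ($G{\left(c \right)} = \frac{\left(-10\right) \left(-3\right)}{c} = \frac{30}{c}$)
$Y{\left(F,l \right)} = F l$
$k = - \frac{183113}{491}$ ($k = 3 + \left(\frac{30}{491} + 4 \left(-1\right) 94\right) = 3 + \left(30 \cdot \frac{1}{491} - 376\right) = 3 + \left(\frac{30}{491} - 376\right) = 3 - \frac{184586}{491} = - \frac{183113}{491} \approx -372.94$)
$\sqrt{k + 27429} = \sqrt{- \frac{183113}{491} + 27429} = \sqrt{\frac{13284526}{491}} = \frac{\sqrt{6522702266}}{491}$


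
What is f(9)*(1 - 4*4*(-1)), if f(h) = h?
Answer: 153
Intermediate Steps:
f(9)*(1 - 4*4*(-1)) = 9*(1 - 4*4*(-1)) = 9*(1 - 16*(-1)) = 9*(1 + 16) = 9*17 = 153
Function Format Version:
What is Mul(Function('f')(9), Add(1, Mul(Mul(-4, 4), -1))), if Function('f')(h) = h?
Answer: 153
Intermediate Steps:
Mul(Function('f')(9), Add(1, Mul(Mul(-4, 4), -1))) = Mul(9, Add(1, Mul(Mul(-4, 4), -1))) = Mul(9, Add(1, Mul(-16, -1))) = Mul(9, Add(1, 16)) = Mul(9, 17) = 153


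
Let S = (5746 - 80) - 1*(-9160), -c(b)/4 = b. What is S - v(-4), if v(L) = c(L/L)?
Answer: 14830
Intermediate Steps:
c(b) = -4*b
v(L) = -4 (v(L) = -4*L/L = -4*1 = -4)
S = 14826 (S = 5666 + 9160 = 14826)
S - v(-4) = 14826 - 1*(-4) = 14826 + 4 = 14830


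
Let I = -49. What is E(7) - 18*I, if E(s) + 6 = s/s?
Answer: 877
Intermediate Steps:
E(s) = -5 (E(s) = -6 + s/s = -6 + 1 = -5)
E(7) - 18*I = -5 - 18*(-49) = -5 + 882 = 877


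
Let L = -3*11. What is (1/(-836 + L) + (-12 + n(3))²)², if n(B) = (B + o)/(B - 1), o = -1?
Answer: 11056101904/755161 ≈ 14641.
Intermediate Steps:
L = -33
n(B) = 1 (n(B) = (B - 1)/(B - 1) = (-1 + B)/(-1 + B) = 1)
(1/(-836 + L) + (-12 + n(3))²)² = (1/(-836 - 33) + (-12 + 1)²)² = (1/(-869) + (-11)²)² = (-1/869 + 121)² = (105148/869)² = 11056101904/755161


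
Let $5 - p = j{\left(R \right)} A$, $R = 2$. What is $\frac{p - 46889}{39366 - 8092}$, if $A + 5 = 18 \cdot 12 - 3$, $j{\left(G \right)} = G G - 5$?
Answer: $- \frac{23338}{15637} \approx -1.4925$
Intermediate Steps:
$j{\left(G \right)} = -5 + G^{2}$ ($j{\left(G \right)} = G^{2} - 5 = -5 + G^{2}$)
$A = 208$ ($A = -5 + \left(18 \cdot 12 - 3\right) = -5 + \left(216 - 3\right) = -5 + 213 = 208$)
$p = 213$ ($p = 5 - \left(-5 + 2^{2}\right) 208 = 5 - \left(-5 + 4\right) 208 = 5 - \left(-1\right) 208 = 5 - -208 = 5 + 208 = 213$)
$\frac{p - 46889}{39366 - 8092} = \frac{213 - 46889}{39366 - 8092} = - \frac{46676}{31274} = \left(-46676\right) \frac{1}{31274} = - \frac{23338}{15637}$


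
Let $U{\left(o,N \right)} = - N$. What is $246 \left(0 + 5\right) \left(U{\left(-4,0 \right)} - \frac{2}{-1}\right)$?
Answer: $2460$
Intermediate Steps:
$246 \left(0 + 5\right) \left(U{\left(-4,0 \right)} - \frac{2}{-1}\right) = 246 \left(0 + 5\right) \left(\left(-1\right) 0 - \frac{2}{-1}\right) = 246 \cdot 5 \left(0 - -2\right) = 246 \cdot 5 \left(0 + 2\right) = 246 \cdot 5 \cdot 2 = 246 \cdot 10 = 2460$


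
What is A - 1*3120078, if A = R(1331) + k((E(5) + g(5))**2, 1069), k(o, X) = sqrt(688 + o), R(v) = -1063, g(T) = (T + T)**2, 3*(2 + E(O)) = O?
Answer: -3121141 + sqrt(95593)/3 ≈ -3.1210e+6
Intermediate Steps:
E(O) = -2 + O/3
g(T) = 4*T**2 (g(T) = (2*T)**2 = 4*T**2)
A = -1063 + sqrt(95593)/3 (A = -1063 + sqrt(688 + ((-2 + (1/3)*5) + 4*5**2)**2) = -1063 + sqrt(688 + ((-2 + 5/3) + 4*25)**2) = -1063 + sqrt(688 + (-1/3 + 100)**2) = -1063 + sqrt(688 + (299/3)**2) = -1063 + sqrt(688 + 89401/9) = -1063 + sqrt(95593/9) = -1063 + sqrt(95593)/3 ≈ -959.94)
A - 1*3120078 = (-1063 + sqrt(95593)/3) - 1*3120078 = (-1063 + sqrt(95593)/3) - 3120078 = -3121141 + sqrt(95593)/3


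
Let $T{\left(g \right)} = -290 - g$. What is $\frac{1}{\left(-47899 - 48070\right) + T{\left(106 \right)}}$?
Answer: $- \frac{1}{96365} \approx -1.0377 \cdot 10^{-5}$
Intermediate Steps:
$\frac{1}{\left(-47899 - 48070\right) + T{\left(106 \right)}} = \frac{1}{\left(-47899 - 48070\right) - 396} = \frac{1}{-95969 - 396} = \frac{1}{-96365} = - \frac{1}{96365}$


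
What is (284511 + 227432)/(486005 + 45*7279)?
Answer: 511943/813560 ≈ 0.62926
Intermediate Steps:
(284511 + 227432)/(486005 + 45*7279) = 511943/(486005 + 327555) = 511943/813560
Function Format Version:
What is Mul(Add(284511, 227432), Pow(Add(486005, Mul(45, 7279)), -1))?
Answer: Rational(511943, 813560) ≈ 0.62926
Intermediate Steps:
Mul(Add(284511, 227432), Pow(Add(486005, Mul(45, 7279)), -1)) = Mul(511943, Pow(Add(486005, 327555), -1)) = Mul(511943, Pow(813560, -1)) = Mul(511943, Rational(1, 813560)) = Rational(511943, 813560)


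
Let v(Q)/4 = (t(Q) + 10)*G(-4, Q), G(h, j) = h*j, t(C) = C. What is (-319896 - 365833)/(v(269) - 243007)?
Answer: 685729/1443823 ≈ 0.47494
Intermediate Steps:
v(Q) = -16*Q*(10 + Q) (v(Q) = 4*((Q + 10)*(-4*Q)) = 4*((10 + Q)*(-4*Q)) = 4*(-4*Q*(10 + Q)) = -16*Q*(10 + Q))
(-319896 - 365833)/(v(269) - 243007) = (-319896 - 365833)/(-16*269*(10 + 269) - 243007) = -685729/(-16*269*279 - 243007) = -685729/(-1200816 - 243007) = -685729/(-1443823) = -685729*(-1/1443823) = 685729/1443823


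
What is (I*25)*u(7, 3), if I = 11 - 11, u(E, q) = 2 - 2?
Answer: 0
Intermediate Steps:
u(E, q) = 0
I = 0
(I*25)*u(7, 3) = (0*25)*0 = 0*0 = 0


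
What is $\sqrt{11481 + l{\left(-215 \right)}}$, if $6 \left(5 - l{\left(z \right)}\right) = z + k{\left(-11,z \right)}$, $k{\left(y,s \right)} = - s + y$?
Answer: $\frac{\sqrt{413562}}{6} \approx 107.18$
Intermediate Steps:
$k{\left(y,s \right)} = y - s$
$l{\left(z \right)} = \frac{41}{6}$ ($l{\left(z \right)} = 5 - \frac{z - \left(11 + z\right)}{6} = 5 - - \frac{11}{6} = 5 + \frac{11}{6} = \frac{41}{6}$)
$\sqrt{11481 + l{\left(-215 \right)}} = \sqrt{11481 + \frac{41}{6}} = \sqrt{\frac{68927}{6}} = \frac{\sqrt{413562}}{6}$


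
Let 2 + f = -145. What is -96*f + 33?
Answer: 14145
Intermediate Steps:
f = -147 (f = -2 - 145 = -147)
-96*f + 33 = -96*(-147) + 33 = 14112 + 33 = 14145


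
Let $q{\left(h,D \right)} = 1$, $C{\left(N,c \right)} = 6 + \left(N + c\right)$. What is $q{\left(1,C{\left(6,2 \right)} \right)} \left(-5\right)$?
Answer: $-5$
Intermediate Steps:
$C{\left(N,c \right)} = 6 + N + c$
$q{\left(1,C{\left(6,2 \right)} \right)} \left(-5\right) = 1 \left(-5\right) = -5$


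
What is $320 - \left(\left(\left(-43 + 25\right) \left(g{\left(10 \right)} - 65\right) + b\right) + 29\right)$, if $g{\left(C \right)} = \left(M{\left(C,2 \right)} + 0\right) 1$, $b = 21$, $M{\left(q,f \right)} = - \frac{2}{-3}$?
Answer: $-888$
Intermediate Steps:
$M{\left(q,f \right)} = \frac{2}{3}$ ($M{\left(q,f \right)} = \left(-2\right) \left(- \frac{1}{3}\right) = \frac{2}{3}$)
$g{\left(C \right)} = \frac{2}{3}$ ($g{\left(C \right)} = \left(\frac{2}{3} + 0\right) 1 = \frac{2}{3} \cdot 1 = \frac{2}{3}$)
$320 - \left(\left(\left(-43 + 25\right) \left(g{\left(10 \right)} - 65\right) + b\right) + 29\right) = 320 - \left(\left(\left(-43 + 25\right) \left(\frac{2}{3} - 65\right) + 21\right) + 29\right) = 320 - \left(\left(\left(-18\right) \left(- \frac{193}{3}\right) + 21\right) + 29\right) = 320 - \left(\left(1158 + 21\right) + 29\right) = 320 - \left(1179 + 29\right) = 320 - 1208 = -888$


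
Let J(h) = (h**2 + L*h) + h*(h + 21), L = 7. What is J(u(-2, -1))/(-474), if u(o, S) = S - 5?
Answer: 16/79 ≈ 0.20253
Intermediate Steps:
u(o, S) = -5 + S
J(h) = h**2 + 7*h + h*(21 + h) (J(h) = (h**2 + 7*h) + h*(h + 21) = (h**2 + 7*h) + h*(21 + h) = h**2 + 7*h + h*(21 + h))
J(u(-2, -1))/(-474) = (2*(-5 - 1)*(14 + (-5 - 1)))/(-474) = (2*(-6)*(14 - 6))*(-1/474) = (2*(-6)*8)*(-1/474) = -96*(-1/474) = 16/79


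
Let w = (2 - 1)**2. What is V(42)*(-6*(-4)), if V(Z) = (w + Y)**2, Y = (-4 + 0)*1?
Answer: 216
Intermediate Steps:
w = 1 (w = 1**2 = 1)
Y = -4 (Y = -4*1 = -4)
V(Z) = 9 (V(Z) = (1 - 4)**2 = (-3)**2 = 9)
V(42)*(-6*(-4)) = 9*(-6*(-4)) = 9*24 = 216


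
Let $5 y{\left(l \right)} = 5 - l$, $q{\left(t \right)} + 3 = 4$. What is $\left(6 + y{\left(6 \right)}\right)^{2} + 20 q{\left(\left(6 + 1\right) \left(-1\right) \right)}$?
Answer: $\frac{1341}{25} \approx 53.64$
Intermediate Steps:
$q{\left(t \right)} = 1$ ($q{\left(t \right)} = -3 + 4 = 1$)
$y{\left(l \right)} = 1 - \frac{l}{5}$ ($y{\left(l \right)} = \frac{5 - l}{5} = 1 - \frac{l}{5}$)
$\left(6 + y{\left(6 \right)}\right)^{2} + 20 q{\left(\left(6 + 1\right) \left(-1\right) \right)} = \left(6 + \left(1 - \frac{6}{5}\right)\right)^{2} + 20 \cdot 1 = \left(6 + \left(1 - \frac{6}{5}\right)\right)^{2} + 20 = \left(6 - \frac{1}{5}\right)^{2} + 20 = \left(\frac{29}{5}\right)^{2} + 20 = \frac{841}{25} + 20 = \frac{1341}{25}$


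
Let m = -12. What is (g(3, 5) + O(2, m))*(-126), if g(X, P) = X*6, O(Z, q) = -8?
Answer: -1260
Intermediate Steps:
g(X, P) = 6*X
(g(3, 5) + O(2, m))*(-126) = (6*3 - 8)*(-126) = (18 - 8)*(-126) = 10*(-126) = -1260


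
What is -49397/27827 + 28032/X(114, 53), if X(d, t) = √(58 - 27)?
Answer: -49397/27827 + 28032*√31/31 ≈ 5032.9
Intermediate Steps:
X(d, t) = √31
-49397/27827 + 28032/X(114, 53) = -49397/27827 + 28032/(√31) = -49397*1/27827 + 28032*(√31/31) = -49397/27827 + 28032*√31/31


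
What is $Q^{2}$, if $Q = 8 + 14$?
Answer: $484$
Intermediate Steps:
$Q = 22$
$Q^{2} = 22^{2} = 484$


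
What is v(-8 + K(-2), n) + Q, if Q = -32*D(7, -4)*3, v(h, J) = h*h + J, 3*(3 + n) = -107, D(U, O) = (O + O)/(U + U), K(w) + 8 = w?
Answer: 7144/21 ≈ 340.19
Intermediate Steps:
K(w) = -8 + w
D(U, O) = O/U (D(U, O) = (2*O)/((2*U)) = (2*O)*(1/(2*U)) = O/U)
n = -116/3 (n = -3 + (⅓)*(-107) = -3 - 107/3 = -116/3 ≈ -38.667)
v(h, J) = J + h² (v(h, J) = h² + J = J + h²)
Q = 384/7 (Q = -(-128)/7*3 = -32*(-4/7)*3 = (128/7)*3 = 384/7 ≈ 54.857)
v(-8 + K(-2), n) + Q = (-116/3 + (-8 + (-8 - 2))²) + 384/7 = (-116/3 + (-8 - 10)²) + 384/7 = (-116/3 + (-18)²) + 384/7 = (-116/3 + 324) + 384/7 = 856/3 + 384/7 = 7144/21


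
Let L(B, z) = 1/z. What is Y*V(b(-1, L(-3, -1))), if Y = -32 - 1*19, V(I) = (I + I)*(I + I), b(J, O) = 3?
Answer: -1836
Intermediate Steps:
L(B, z) = 1/z
V(I) = 4*I² (V(I) = (2*I)*(2*I) = 4*I²)
Y = -51 (Y = -32 - 19 = -51)
Y*V(b(-1, L(-3, -1))) = -204*3² = -204*9 = -51*36 = -1836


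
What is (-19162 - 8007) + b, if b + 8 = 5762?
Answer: -21415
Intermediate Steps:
b = 5754 (b = -8 + 5762 = 5754)
(-19162 - 8007) + b = (-19162 - 8007) + 5754 = -27169 + 5754 = -21415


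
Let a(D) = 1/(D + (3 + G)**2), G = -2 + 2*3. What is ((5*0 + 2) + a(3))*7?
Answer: 735/52 ≈ 14.135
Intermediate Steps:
G = 4 (G = -2 + 6 = 4)
a(D) = 1/(49 + D) (a(D) = 1/(D + (3 + 4)**2) = 1/(D + 7**2) = 1/(D + 49) = 1/(49 + D))
((5*0 + 2) + a(3))*7 = ((5*0 + 2) + 1/(49 + 3))*7 = ((0 + 2) + 1/52)*7 = (2 + 1/52)*7 = (105/52)*7 = 735/52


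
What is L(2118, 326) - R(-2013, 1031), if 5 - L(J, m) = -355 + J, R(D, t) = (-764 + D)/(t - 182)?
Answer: -1489765/849 ≈ -1754.7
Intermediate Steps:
R(D, t) = (-764 + D)/(-182 + t)
L(J, m) = 360 - J (L(J, m) = 5 - (-355 + J) = 5 + (355 - J) = 360 - J)
L(2118, 326) - R(-2013, 1031) = (360 - 1*2118) - (-764 - 2013)/(-182 + 1031) = (360 - 2118) - (-2777)/849 = -1758 - (-2777)/849 = -1758 - 1*(-2777/849) = -1758 + 2777/849 = -1489765/849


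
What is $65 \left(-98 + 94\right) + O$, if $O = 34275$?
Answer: $34015$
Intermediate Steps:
$65 \left(-98 + 94\right) + O = 65 \left(-98 + 94\right) + 34275 = 65 \left(-4\right) + 34275 = -260 + 34275 = 34015$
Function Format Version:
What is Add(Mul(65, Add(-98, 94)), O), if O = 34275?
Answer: 34015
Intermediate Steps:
Add(Mul(65, Add(-98, 94)), O) = Add(Mul(65, Add(-98, 94)), 34275) = Add(Mul(65, -4), 34275) = Add(-260, 34275) = 34015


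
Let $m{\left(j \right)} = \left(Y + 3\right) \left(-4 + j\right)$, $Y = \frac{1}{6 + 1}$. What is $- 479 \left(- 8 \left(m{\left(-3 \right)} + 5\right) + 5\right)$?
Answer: $-67539$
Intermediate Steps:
$Y = \frac{1}{7} \approx 0.14286$
$m{\left(j \right)} = - \frac{88}{7} + \frac{22 j}{7}$ ($m{\left(j \right)} = \left(\frac{1}{7} + 3\right) \left(-4 + j\right) = \frac{22 \left(-4 + j\right)}{7} = - \frac{88}{7} + \frac{22 j}{7}$)
$- 479 \left(- 8 \left(m{\left(-3 \right)} + 5\right) + 5\right) = - 479 \left(- 8 \left(\left(- \frac{88}{7} + \frac{22}{7} \left(-3\right)\right) + 5\right) + 5\right) = - 479 \left(- 8 \left(\left(- \frac{88}{7} - \frac{66}{7}\right) + 5\right) + 5\right) = - 479 \left(- 8 \left(-22 + 5\right) + 5\right) = - 479 \left(\left(-8\right) \left(-17\right) + 5\right) = - 479 \left(136 + 5\right) = \left(-479\right) 141 = -67539$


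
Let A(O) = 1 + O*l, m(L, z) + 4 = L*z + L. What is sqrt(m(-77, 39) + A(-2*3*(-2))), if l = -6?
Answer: I*sqrt(3155) ≈ 56.169*I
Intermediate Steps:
m(L, z) = -4 + L + L*z (m(L, z) = -4 + (L*z + L) = -4 + (L + L*z) = -4 + L + L*z)
A(O) = 1 - 6*O (A(O) = 1 + O*(-6) = 1 - 6*O)
sqrt(m(-77, 39) + A(-2*3*(-2))) = sqrt((-4 - 77 - 77*39) + (1 - 6*(-2*3)*(-2))) = sqrt((-4 - 77 - 3003) + (1 - (-36)*(-2))) = sqrt(-3084 + (1 - 6*12)) = sqrt(-3084 + (1 - 72)) = sqrt(-3084 - 71) = sqrt(-3155) = I*sqrt(3155)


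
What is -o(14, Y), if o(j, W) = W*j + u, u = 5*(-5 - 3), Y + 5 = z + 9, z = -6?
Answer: 68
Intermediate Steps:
Y = -2 (Y = -5 + (-6 + 9) = -5 + 3 = -2)
u = -40 (u = 5*(-8) = -40)
o(j, W) = -40 + W*j (o(j, W) = W*j - 40 = -40 + W*j)
-o(14, Y) = -(-40 - 2*14) = -(-40 - 28) = -1*(-68) = 68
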